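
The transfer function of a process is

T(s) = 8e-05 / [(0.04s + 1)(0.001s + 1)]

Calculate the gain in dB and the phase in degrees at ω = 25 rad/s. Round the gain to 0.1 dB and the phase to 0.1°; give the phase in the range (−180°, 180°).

At ω = 25 rad/s:
pole (1 + j25·0.04) = 1 + j1 → |·| ≈ 1.4142, ∠ ≈ 45.00°
pole (1 + j25·0.001) = 1 + j0.025 → |·| ≈ 1.0003, ∠ ≈ 1.43°
|T| = 8e-05 · 1 / (1.4142 · 1.0003) ≈ 5.6552e-05
Gain = 20 log₁₀(5.6552e-05) ≈ -84.95 dB
∠T = (0°) − (45.00° + 1.43°) = -46.43°

-85.0 dB, -46.4°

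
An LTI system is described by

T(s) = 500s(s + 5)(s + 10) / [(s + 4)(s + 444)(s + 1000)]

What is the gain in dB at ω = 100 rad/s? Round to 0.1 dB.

20.8 dB

At s = jω = j100:
zero (s+5): 5 + j100 → |·| = √(5²+100²) = √10025 ≈ 100.12, ∠ = arctan(100/5) ≈ 87.14°
zero (s+10): 10 + j100 → |·| = √(10²+100²) = √10100 ≈ 100.5, ∠ = arctan(100/10) ≈ 84.29°
zero at origin: s = j100 → |·| = 100, ∠ = 90.00°
pole (s+4): 4 + j100 → |·| = √(4²+100²) = √10016 ≈ 100.08, ∠ = arctan(100/4) ≈ 87.71°
pole (s+444): 444 + j100 → |·| = √(444²+100²) = √207136 ≈ 455.12, ∠ = arctan(100/444) ≈ 12.69°
pole (s+1000): 1000 + j100 → |·| = √(1000²+100²) = √1010000 ≈ 1005, ∠ = arctan(100/1000) ≈ 5.71°
|T| = 500 · 1.0062e+06 / 4.5776e+07 ≈ 10.99
Gain = 20 log₁₀(10.99) ≈ 20.82 dB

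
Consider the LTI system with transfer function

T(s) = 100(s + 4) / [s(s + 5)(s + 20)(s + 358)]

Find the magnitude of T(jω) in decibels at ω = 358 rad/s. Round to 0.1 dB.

At s = jω = j358:
zero (s+4): 4 + j358 → |·| = √(4²+358²) = √128180 ≈ 358.02, ∠ = arctan(358/4) ≈ 89.36°
pole (s+5): 5 + j358 → |·| = √(5²+358²) = √128189 ≈ 358.03, ∠ = arctan(358/5) ≈ 89.20°
pole (s+20): 20 + j358 → |·| = √(20²+358²) = √128564 ≈ 358.56, ∠ = arctan(358/20) ≈ 86.80°
pole (s+358): 358 + j358 → |·| = √(358²+358²) = √256328 ≈ 506.29, ∠ = arctan(358/358) ≈ 45.00°
pole at origin: |s| = 358, ∠ = 90.00° (in denominator)
|T| = 100 · 358.02 / 2.3268e+10 ≈ 1.5387e-06
Gain = 20 log₁₀(1.5387e-06) ≈ -116.26 dB

-116.3 dB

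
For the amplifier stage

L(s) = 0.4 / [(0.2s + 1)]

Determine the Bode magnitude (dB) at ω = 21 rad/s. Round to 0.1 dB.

At ω = 21 rad/s:
pole (1 + j21·0.2) = 1 + j4.2 → |·| ≈ 4.3174, ∠ ≈ 76.61°
|L| = 0.4 · 1 / (4.3174) ≈ 0.092648
Gain = 20 log₁₀(0.092648) ≈ -20.66 dB

-20.7 dB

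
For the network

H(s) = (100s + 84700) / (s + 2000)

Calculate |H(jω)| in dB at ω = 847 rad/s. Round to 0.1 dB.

Substitute s = j847:
Numerator: 100(j847) + 84700 = 84700 + j84700
Denominator: (j847) + 2000 = 2000 + j847
|N| = √(84700² + 84700²) ≈ 1.1978e+05, ∠N ≈ 45.00°
|D| = √(2000² + 847²) ≈ 2172, ∠D ≈ 22.95°
|H| = 1.1978e+05 / 2172 ≈ 55.147
Gain = 20 log₁₀(55.147) ≈ 34.83 dB

34.8 dB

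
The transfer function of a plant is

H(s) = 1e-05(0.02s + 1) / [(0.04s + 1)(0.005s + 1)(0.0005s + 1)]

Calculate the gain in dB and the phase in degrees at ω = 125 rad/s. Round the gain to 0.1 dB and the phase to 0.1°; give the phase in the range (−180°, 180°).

-107.0 dB, -46.1°

At ω = 125 rad/s:
zero (1 + j125·0.02) = 1 + j2.5 → |·| ≈ 2.6926, ∠ ≈ 68.20°
pole (1 + j125·0.04) = 1 + j5 → |·| ≈ 5.099, ∠ ≈ 78.69°
pole (1 + j125·0.005) = 1 + j0.625 → |·| ≈ 1.1792, ∠ ≈ 32.01°
pole (1 + j125·0.0005) = 1 + j0.0625 → |·| ≈ 1.002, ∠ ≈ 3.58°
|H| = 1e-05 · 2.6926 / (5.099 · 1.1792 · 1.002) ≈ 4.4692e-06
Gain = 20 log₁₀(4.4692e-06) ≈ -107.00 dB
∠H = (68.20°) − (78.69° + 32.01° + 3.58°) = -46.08°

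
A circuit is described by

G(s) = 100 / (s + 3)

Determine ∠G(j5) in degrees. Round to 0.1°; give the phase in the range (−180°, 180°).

Substitute s = j5:
Numerator: 100 = 100 + j0
Denominator: (j5) + 3 = 3 + j5
|N| = √(100² + 0²) ≈ 100, ∠N ≈ 0.00°
|D| = √(3² + 5²) ≈ 5.831, ∠D ≈ 59.04°
∠G = 0.00° − 59.04° = -59.04°

-59.0°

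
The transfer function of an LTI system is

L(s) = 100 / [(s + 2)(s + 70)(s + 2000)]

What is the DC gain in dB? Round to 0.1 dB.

-68.9 dB

L(0) = 100 / (2·70·2000) ≈ 0.00035714
20 log₁₀(0.00035714) ≈ -68.94 dB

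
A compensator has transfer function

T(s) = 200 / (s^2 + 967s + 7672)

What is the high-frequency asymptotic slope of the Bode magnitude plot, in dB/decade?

Each pole contributes −20 dB/decade at high frequency; each zero contributes +20 dB/decade.
Net: 0 zero(s) − 2 pole(s) → -40 dB/decade.

-40 dB/decade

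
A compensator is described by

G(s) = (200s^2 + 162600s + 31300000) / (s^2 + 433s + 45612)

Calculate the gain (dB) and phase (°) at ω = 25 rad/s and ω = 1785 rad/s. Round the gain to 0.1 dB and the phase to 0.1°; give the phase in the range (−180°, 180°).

ω = 25: 56.6 dB, -6.1°; ω = 1785: 46.4 dB, -11.8°

Substitute s = j25:
Numerator: 200(j25)^2 + 162600(j25) + 31300000 = 31175000 + j4065000
Denominator: (j25)^2 + 433(j25) + 45612 = 44987 + j10825
|N| = √(31175000² + 4065000²) ≈ 3.1439e+07, ∠N ≈ 7.43°
|D| = √(44987² + 10825²) ≈ 46271, ∠D ≈ 13.53°
|G| = 3.1439e+07 / 46271 ≈ 679.45
Gain = 20 log₁₀(679.45) ≈ 56.64 dB
∠G = 7.43° − 13.53° = -6.10°

Substitute s = j1785:
Numerator: 200(j1785)^2 + 162600(j1785) + 31300000 = -605945000 + j290241000
Denominator: (j1785)^2 + 433(j1785) + 45612 = -3140613 + j772905
|N| = √(605945000² + 290241000²) ≈ 6.7187e+08, ∠N ≈ 154.41°
|D| = √(3140613² + 772905²) ≈ 3.2343e+06, ∠D ≈ 166.17°
|G| = 6.7187e+08 / 3.2343e+06 ≈ 207.73
Gain = 20 log₁₀(207.73) ≈ 46.35 dB
∠G = 154.41° − 166.17° = -11.76°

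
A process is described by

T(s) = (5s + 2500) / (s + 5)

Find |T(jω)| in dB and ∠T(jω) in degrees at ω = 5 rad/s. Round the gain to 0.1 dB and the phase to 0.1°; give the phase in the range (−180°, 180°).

51.0 dB, -44.4°

Substitute s = j5:
Numerator: 5(j5) + 2500 = 2500 + j25
Denominator: (j5) + 5 = 5 + j5
|N| = √(2500² + 25²) ≈ 2500.1, ∠N ≈ 0.57°
|D| = √(5² + 5²) ≈ 7.0711, ∠D ≈ 45.00°
|T| = 2500.1 / 7.0711 ≈ 353.57
Gain = 20 log₁₀(353.57) ≈ 50.97 dB
∠T = 0.57° − 45.00° = -44.43°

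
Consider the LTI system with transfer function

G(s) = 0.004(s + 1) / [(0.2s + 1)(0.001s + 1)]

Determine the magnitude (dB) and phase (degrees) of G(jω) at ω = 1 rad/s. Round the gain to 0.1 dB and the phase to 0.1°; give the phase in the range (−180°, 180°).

-45.1 dB, 33.6°

At ω = 1 rad/s:
zero (1 + j1·1) = 1 + j1 → |·| ≈ 1.4142, ∠ ≈ 45.00°
pole (1 + j1·0.2) = 1 + j0.2 → |·| ≈ 1.0198, ∠ ≈ 11.31°
pole (1 + j1·0.001) = 1 + j0.001 → |·| ≈ 1, ∠ ≈ 0.06°
|G| = 0.004 · 1.4142 / (1.0198 · 1) ≈ 0.005547
Gain = 20 log₁₀(0.005547) ≈ -45.12 dB
∠G = (45.00°) − (11.31° + 0.06°) = 33.63°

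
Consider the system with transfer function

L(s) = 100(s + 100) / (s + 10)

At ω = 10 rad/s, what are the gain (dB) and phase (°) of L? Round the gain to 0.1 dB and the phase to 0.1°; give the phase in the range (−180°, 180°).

57.0 dB, -39.3°

At s = jω = j10:
zero (s+100): 100 + j10 → |·| = √(100²+10²) = √10100 ≈ 100.5, ∠ = arctan(10/100) ≈ 5.71°
pole (s+10): 10 + j10 → |·| = √(10²+10²) = √200 ≈ 14.142, ∠ = arctan(10/10) ≈ 45.00°
|L| = 100 · 100.5 / 14.142 ≈ 710.65
Gain = 20 log₁₀(710.65) ≈ 57.03 dB
∠L = 5.71° − 45.00° = -39.29°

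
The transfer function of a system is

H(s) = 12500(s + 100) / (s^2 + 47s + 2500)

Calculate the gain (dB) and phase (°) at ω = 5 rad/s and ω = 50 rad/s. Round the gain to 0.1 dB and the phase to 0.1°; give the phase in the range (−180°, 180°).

ω = 5: 54.0 dB, -2.6°; ω = 50: 55.5 dB, -63.4°

At s = jω = j5:
zero (s+100): 100 + j5 → |·| = √(100²+5²) = √10025 ≈ 100.12, ∠ = arctan(5/100) ≈ 2.86°
quadratic: (j5)² + 47·j5 + 2500 = 2475 + j235 → |·| ≈ 2486.1, ∠ ≈ 5.42°
|H| = 12500 · 100.12 / 2486.1 ≈ 503.4
Gain = 20 log₁₀(503.4) ≈ 54.04 dB
∠H = 2.86° − 5.42° = -2.56°

At s = jω = j50:
zero (s+100): 100 + j50 → |·| = √(100²+50²) = √12500 ≈ 111.8, ∠ = arctan(50/100) ≈ 26.57°
quadratic: (j50)² + 47·j50 + 2500 = 0 + j2350 → |·| ≈ 2350, ∠ ≈ 90.00°
|H| = 12500 · 111.8 / 2350 ≈ 594.68
Gain = 20 log₁₀(594.68) ≈ 55.49 dB
∠H = 26.57° − 90.00° = -63.43°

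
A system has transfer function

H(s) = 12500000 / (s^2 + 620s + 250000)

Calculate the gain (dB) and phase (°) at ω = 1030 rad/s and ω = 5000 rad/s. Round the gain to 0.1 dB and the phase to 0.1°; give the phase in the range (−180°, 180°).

ω = 1030: 21.7 dB, -141.8°; ω = 5000: -6.0 dB, -172.9°

At s = jω = j1030:
quadratic: (j1030)² + 620·j1030 + 250000 = -810900 + j638600 → |·| ≈ 1.0322e+06, ∠ ≈ 141.78°
|H| = 12500000 / 1.0322e+06 ≈ 12.11
Gain = 20 log₁₀(12.11) ≈ 21.66 dB
∠H = 0.00° − 141.78° = -141.78°

At s = jω = j5000:
quadratic: (j5000)² + 620·j5000 + 250000 = -24750000 + j3100000 → |·| ≈ 2.4943e+07, ∠ ≈ 172.86°
|H| = 12500000 / 2.4943e+07 ≈ 0.50114
Gain = 20 log₁₀(0.50114) ≈ -6.00 dB
∠H = 0.00° − 172.86° = -172.86°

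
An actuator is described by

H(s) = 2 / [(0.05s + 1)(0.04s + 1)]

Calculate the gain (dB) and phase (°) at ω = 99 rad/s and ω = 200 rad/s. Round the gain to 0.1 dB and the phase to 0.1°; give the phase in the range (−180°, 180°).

ω = 99: -20.3 dB, -154.4°; ω = 200: -32.2 dB, -167.2°

At ω = 99 rad/s:
pole (1 + j99·0.05) = 1 + j4.95 → |·| ≈ 5.05, ∠ ≈ 78.58°
pole (1 + j99·0.04) = 1 + j3.96 → |·| ≈ 4.0843, ∠ ≈ 75.83°
|H| = 2 · 1 / (5.05 · 4.0843) ≈ 0.096966
Gain = 20 log₁₀(0.096966) ≈ -20.27 dB
∠H = (0°) − (78.58° + 75.83°) = -154.41°

At ω = 200 rad/s:
pole (1 + j200·0.05) = 1 + j10 → |·| ≈ 10.05, ∠ ≈ 84.29°
pole (1 + j200·0.04) = 1 + j8 → |·| ≈ 8.0623, ∠ ≈ 82.87°
|H| = 2 · 1 / (10.05 · 8.0623) ≈ 0.024683
Gain = 20 log₁₀(0.024683) ≈ -32.15 dB
∠H = (0°) − (84.29° + 82.87°) = -167.16°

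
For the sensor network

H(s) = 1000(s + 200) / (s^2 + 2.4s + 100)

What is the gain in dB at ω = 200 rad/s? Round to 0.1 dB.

At s = jω = j200:
zero (s+200): 200 + j200 → |·| = √(200²+200²) = √80000 ≈ 282.84, ∠ = arctan(200/200) ≈ 45.00°
quadratic: (j200)² + 2.4·j200 + 100 = -39900 + j480 → |·| ≈ 39903, ∠ ≈ 179.31°
|H| = 1000 · 282.84 / 39903 ≈ 7.0882
Gain = 20 log₁₀(7.0882) ≈ 17.01 dB

17.0 dB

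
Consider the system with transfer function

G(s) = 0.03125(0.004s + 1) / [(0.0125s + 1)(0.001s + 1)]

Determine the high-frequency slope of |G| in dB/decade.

-20 dB/decade

Each pole contributes −20 dB/decade at high frequency; each zero contributes +20 dB/decade.
Net: 1 zero(s) − 2 pole(s) → -20 dB/decade.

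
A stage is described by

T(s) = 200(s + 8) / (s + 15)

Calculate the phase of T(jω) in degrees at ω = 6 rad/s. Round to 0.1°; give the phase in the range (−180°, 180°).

15.1°

At s = jω = j6:
zero (s+8): 8 + j6 → |·| = √(8²+6²) = √100 ≈ 10, ∠ = arctan(6/8) ≈ 36.87°
pole (s+15): 15 + j6 → |·| = √(15²+6²) = √261 ≈ 16.155, ∠ = arctan(6/15) ≈ 21.80°
∠T = 36.87° − 21.80° = 15.07°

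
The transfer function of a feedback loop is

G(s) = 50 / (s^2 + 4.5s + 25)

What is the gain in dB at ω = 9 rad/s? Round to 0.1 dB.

-2.8 dB

At s = jω = j9:
quadratic: (j9)² + 4.5·j9 + 25 = -56 + j40.5 → |·| ≈ 69.11, ∠ ≈ 144.13°
|G| = 50 / 69.11 ≈ 0.72348
Gain = 20 log₁₀(0.72348) ≈ -2.81 dB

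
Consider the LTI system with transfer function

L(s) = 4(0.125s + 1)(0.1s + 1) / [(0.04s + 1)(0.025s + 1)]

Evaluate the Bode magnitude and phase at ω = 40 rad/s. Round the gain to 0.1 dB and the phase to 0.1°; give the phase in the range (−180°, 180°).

30.0 dB, 51.7°

At ω = 40 rad/s:
zero (1 + j40·0.125) = 1 + j5 → |·| ≈ 5.099, ∠ ≈ 78.69°
zero (1 + j40·0.1) = 1 + j4 → |·| ≈ 4.1231, ∠ ≈ 75.96°
pole (1 + j40·0.04) = 1 + j1.6 → |·| ≈ 1.8868, ∠ ≈ 57.99°
pole (1 + j40·0.025) = 1 + j1 → |·| ≈ 1.4142, ∠ ≈ 45.00°
|L| = 4 · 5.099 · 4.1231 / (1.8868 · 1.4142) ≈ 31.516
Gain = 20 log₁₀(31.516) ≈ 29.97 dB
∠L = (78.69° + 75.96°) − (57.99° + 45.00°) = 51.66°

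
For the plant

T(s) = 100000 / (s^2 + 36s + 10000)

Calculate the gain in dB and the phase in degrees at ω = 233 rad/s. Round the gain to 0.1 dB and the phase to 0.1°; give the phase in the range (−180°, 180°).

6.9 dB, -169.3°

At s = jω = j233:
quadratic: (j233)² + 36·j233 + 10000 = -44289 + j8388 → |·| ≈ 45076, ∠ ≈ 169.28°
|T| = 100000 / 45076 ≈ 2.2185
Gain = 20 log₁₀(2.2185) ≈ 6.92 dB
∠T = 0.00° − 169.28° = -169.28°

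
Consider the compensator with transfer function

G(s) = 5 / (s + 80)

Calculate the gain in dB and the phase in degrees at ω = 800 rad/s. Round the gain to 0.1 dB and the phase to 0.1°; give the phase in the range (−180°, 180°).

-44.1 dB, -84.3°

Substitute s = j800:
Numerator: 5 = 5 + j0
Denominator: (j800) + 80 = 80 + j800
|N| = √(5² + 0²) ≈ 5, ∠N ≈ 0.00°
|D| = √(80² + 800²) ≈ 803.99, ∠D ≈ 84.29°
|G| = 5 / 803.99 ≈ 0.006219
Gain = 20 log₁₀(0.006219) ≈ -44.13 dB
∠G = 0.00° − 84.29° = -84.29°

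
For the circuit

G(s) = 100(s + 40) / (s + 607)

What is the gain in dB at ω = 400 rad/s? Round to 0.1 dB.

34.9 dB

At s = jω = j400:
zero (s+40): 40 + j400 → |·| = √(40²+400²) = √161600 ≈ 402, ∠ = arctan(400/40) ≈ 84.29°
pole (s+607): 607 + j400 → |·| = √(607²+400²) = √528449 ≈ 726.94, ∠ = arctan(400/607) ≈ 33.38°
|G| = 100 · 402 / 726.94 ≈ 55.3
Gain = 20 log₁₀(55.3) ≈ 34.85 dB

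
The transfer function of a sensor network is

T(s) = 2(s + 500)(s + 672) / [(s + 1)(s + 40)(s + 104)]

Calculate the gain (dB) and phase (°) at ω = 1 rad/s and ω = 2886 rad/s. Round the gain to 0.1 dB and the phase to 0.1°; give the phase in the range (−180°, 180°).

ω = 1: 41.2 dB, -46.8°; ω = 2886: -62.8 dB, -110.1°

At s = jω = j1:
zero (s+500): 500 + j1 → |·| = √(500²+1²) = √250001 ≈ 500, ∠ = arctan(1/500) ≈ 0.11°
zero (s+672): 672 + j1 → |·| = √(672²+1²) = √451585 ≈ 672, ∠ = arctan(1/672) ≈ 0.09°
pole (s+1): 1 + j1 → |·| = √(1²+1²) = √2 ≈ 1.4142, ∠ = arctan(1/1) ≈ 45.00°
pole (s+40): 40 + j1 → |·| = √(40²+1²) = √1601 ≈ 40.012, ∠ = arctan(1/40) ≈ 1.43°
pole (s+104): 104 + j1 → |·| = √(104²+1²) = √10817 ≈ 104, ∠ = arctan(1/104) ≈ 0.55°
|T| = 2 · 3.36e+05 / 5884.8 ≈ 114.19
Gain = 20 log₁₀(114.19) ≈ 41.15 dB
∠T = 0.20° − 46.98° = -46.78°

At s = jω = j2886:
zero (s+500): 500 + j2886 → |·| = √(500²+2886²) = √8578996 ≈ 2929, ∠ = arctan(2886/500) ≈ 80.17°
zero (s+672): 672 + j2886 → |·| = √(672²+2886²) = √8780580 ≈ 2963.2, ∠ = arctan(2886/672) ≈ 76.89°
pole (s+1): 1 + j2886 → |·| = √(1²+2886²) = √8328997 ≈ 2886, ∠ = arctan(2886/1) ≈ 89.98°
pole (s+40): 40 + j2886 → |·| = √(40²+2886²) = √8330596 ≈ 2886.3, ∠ = arctan(2886/40) ≈ 89.21°
pole (s+104): 104 + j2886 → |·| = √(104²+2886²) = √8339812 ≈ 2887.9, ∠ = arctan(2886/104) ≈ 87.94°
|T| = 2 · 8.6792e+06 / 2.4056e+10 ≈ 0.00072158
Gain = 20 log₁₀(0.00072158) ≈ -62.83 dB
∠T = 157.06° − 267.13° = -110.07°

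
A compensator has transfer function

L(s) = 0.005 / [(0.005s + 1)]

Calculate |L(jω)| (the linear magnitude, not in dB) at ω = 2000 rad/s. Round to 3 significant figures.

0.000498

At ω = 2000 rad/s:
pole (1 + j2000·0.005) = 1 + j10 → |·| ≈ 10.05, ∠ ≈ 84.29°
|L| = 0.005 · 1 / (10.05) ≈ 0.00049751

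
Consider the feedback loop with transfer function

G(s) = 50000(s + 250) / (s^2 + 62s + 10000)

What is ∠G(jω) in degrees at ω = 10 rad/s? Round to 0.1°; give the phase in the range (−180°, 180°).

At s = jω = j10:
zero (s+250): 250 + j10 → |·| = √(250²+10²) = √62600 ≈ 250.2, ∠ = arctan(10/250) ≈ 2.29°
quadratic: (j10)² + 62·j10 + 10000 = 9900 + j620 → |·| ≈ 9919.4, ∠ ≈ 3.58°
∠G = 2.29° − 3.58° = -1.29°

-1.3°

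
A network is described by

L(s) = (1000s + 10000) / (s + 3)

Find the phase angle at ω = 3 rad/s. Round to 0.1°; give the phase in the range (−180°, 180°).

Substitute s = j3:
Numerator: 1000(j3) + 10000 = 10000 + j3000
Denominator: (j3) + 3 = 3 + j3
|N| = √(10000² + 3000²) ≈ 10440, ∠N ≈ 16.70°
|D| = √(3² + 3²) ≈ 4.2426, ∠D ≈ 45.00°
∠L = 16.70° − 45.00° = -28.30°

-28.3°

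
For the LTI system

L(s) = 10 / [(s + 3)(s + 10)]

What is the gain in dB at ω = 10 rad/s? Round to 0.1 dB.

-23.4 dB

At s = jω = j10:
pole (s+3): 3 + j10 → |·| = √(3²+10²) = √109 ≈ 10.44, ∠ = arctan(10/3) ≈ 73.30°
pole (s+10): 10 + j10 → |·| = √(10²+10²) = √200 ≈ 14.142, ∠ = arctan(10/10) ≈ 45.00°
|L| = 10 / 147.64 ≈ 0.067732
Gain = 20 log₁₀(0.067732) ≈ -23.38 dB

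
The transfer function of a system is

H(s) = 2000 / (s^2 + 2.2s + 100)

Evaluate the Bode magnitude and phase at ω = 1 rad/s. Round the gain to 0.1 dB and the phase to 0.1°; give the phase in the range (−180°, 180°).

At s = jω = j1:
quadratic: (j1)² + 2.2·j1 + 100 = 99 + j2.2 → |·| ≈ 99.024, ∠ ≈ 1.27°
|H| = 2000 / 99.024 ≈ 20.197
Gain = 20 log₁₀(20.197) ≈ 26.11 dB
∠H = 0.00° − 1.27° = -1.27°

26.1 dB, -1.3°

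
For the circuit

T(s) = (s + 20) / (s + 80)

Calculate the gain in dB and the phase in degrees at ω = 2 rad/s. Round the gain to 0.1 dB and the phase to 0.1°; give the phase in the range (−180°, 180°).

-12.0 dB, 4.3°

Substitute s = j2:
Numerator: (j2) + 20 = 20 + j2
Denominator: (j2) + 80 = 80 + j2
|N| = √(20² + 2²) ≈ 20.1, ∠N ≈ 5.71°
|D| = √(80² + 2²) ≈ 80.025, ∠D ≈ 1.43°
|T| = 20.1 / 80.025 ≈ 0.25117
Gain = 20 log₁₀(0.25117) ≈ -12.00 dB
∠T = 5.71° − 1.43° = 4.28°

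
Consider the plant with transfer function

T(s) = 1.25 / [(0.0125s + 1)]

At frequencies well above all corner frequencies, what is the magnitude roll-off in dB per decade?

-20 dB/decade

Each pole contributes −20 dB/decade at high frequency; each zero contributes +20 dB/decade.
Net: 0 zero(s) − 1 pole(s) → -20 dB/decade.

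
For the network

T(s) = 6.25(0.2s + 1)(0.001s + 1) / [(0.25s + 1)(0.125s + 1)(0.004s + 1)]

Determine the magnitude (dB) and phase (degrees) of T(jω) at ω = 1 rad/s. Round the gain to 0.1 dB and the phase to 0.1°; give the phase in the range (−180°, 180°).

15.8 dB, -10.0°

At ω = 1 rad/s:
zero (1 + j1·0.2) = 1 + j0.2 → |·| ≈ 1.0198, ∠ ≈ 11.31°
zero (1 + j1·0.001) = 1 + j0.001 → |·| ≈ 1, ∠ ≈ 0.06°
pole (1 + j1·0.25) = 1 + j0.25 → |·| ≈ 1.0308, ∠ ≈ 14.04°
pole (1 + j1·0.125) = 1 + j0.125 → |·| ≈ 1.0078, ∠ ≈ 7.13°
pole (1 + j1·0.004) = 1 + j0.004 → |·| ≈ 1, ∠ ≈ 0.23°
|T| = 6.25 · 1.0198 · 1 / (1.0308 · 1.0078 · 1) ≈ 6.1354
Gain = 20 log₁₀(6.1354) ≈ 15.76 dB
∠T = (11.31° + 0.06°) − (14.04° + 7.13° + 0.23°) = -10.03°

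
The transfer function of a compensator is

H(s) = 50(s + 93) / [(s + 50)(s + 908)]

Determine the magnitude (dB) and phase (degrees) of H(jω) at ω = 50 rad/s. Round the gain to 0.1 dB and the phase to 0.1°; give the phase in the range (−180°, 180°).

-21.7 dB, -19.9°

At s = jω = j50:
zero (s+93): 93 + j50 → |·| = √(93²+50²) = √11149 ≈ 105.59, ∠ = arctan(50/93) ≈ 28.26°
pole (s+50): 50 + j50 → |·| = √(50²+50²) = √5000 ≈ 70.711, ∠ = arctan(50/50) ≈ 45.00°
pole (s+908): 908 + j50 → |·| = √(908²+50²) = √826964 ≈ 909.38, ∠ = arctan(50/908) ≈ 3.15°
|H| = 50 · 105.59 / 64303 ≈ 0.082103
Gain = 20 log₁₀(0.082103) ≈ -21.71 dB
∠H = 28.26° − 48.15° = -19.89°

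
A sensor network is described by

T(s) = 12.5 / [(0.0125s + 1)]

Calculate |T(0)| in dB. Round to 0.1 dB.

T(0) = 12.5 · 1 / 1 = 12.5
20 log₁₀(12.5) ≈ 21.94 dB

21.9 dB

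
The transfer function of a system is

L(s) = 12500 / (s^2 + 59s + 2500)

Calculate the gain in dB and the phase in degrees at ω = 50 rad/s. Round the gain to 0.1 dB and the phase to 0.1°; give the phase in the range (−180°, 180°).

At s = jω = j50:
quadratic: (j50)² + 59·j50 + 2500 = 0 + j2950 → |·| ≈ 2950, ∠ ≈ 90.00°
|L| = 12500 / 2950 ≈ 4.2373
Gain = 20 log₁₀(4.2373) ≈ 12.54 dB
∠L = 0.00° − 90.00° = -90.00°

12.5 dB, -90.0°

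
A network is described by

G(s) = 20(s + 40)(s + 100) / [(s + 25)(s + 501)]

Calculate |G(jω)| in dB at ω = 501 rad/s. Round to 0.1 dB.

23.2 dB

At s = jω = j501:
zero (s+40): 40 + j501 → |·| = √(40²+501²) = √252601 ≈ 502.59, ∠ = arctan(501/40) ≈ 85.44°
zero (s+100): 100 + j501 → |·| = √(100²+501²) = √261001 ≈ 510.88, ∠ = arctan(501/100) ≈ 78.71°
pole (s+25): 25 + j501 → |·| = √(25²+501²) = √251626 ≈ 501.62, ∠ = arctan(501/25) ≈ 87.14°
pole (s+501): 501 + j501 → |·| = √(501²+501²) = √502002 ≈ 708.52, ∠ = arctan(501/501) ≈ 45.00°
|G| = 20 · 2.5676e+05 / 3.5541e+05 ≈ 14.449
Gain = 20 log₁₀(14.449) ≈ 23.20 dB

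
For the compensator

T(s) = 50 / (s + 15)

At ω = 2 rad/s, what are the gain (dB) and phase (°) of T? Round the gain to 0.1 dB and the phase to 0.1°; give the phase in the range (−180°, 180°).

10.4 dB, -7.6°

Substitute s = j2:
Numerator: 50 = 50 + j0
Denominator: (j2) + 15 = 15 + j2
|N| = √(50² + 0²) ≈ 50, ∠N ≈ 0.00°
|D| = √(15² + 2²) ≈ 15.133, ∠D ≈ 7.59°
|T| = 50 / 15.133 ≈ 3.304
Gain = 20 log₁₀(3.304) ≈ 10.38 dB
∠T = 0.00° − 7.59° = -7.59°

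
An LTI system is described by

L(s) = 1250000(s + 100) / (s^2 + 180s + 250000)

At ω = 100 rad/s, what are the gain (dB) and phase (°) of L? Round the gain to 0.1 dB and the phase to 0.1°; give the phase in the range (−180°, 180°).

At s = jω = j100:
zero (s+100): 100 + j100 → |·| = √(100²+100²) = √20000 ≈ 141.42, ∠ = arctan(100/100) ≈ 45.00°
quadratic: (j100)² + 180·j100 + 250000 = 240000 + j18000 → |·| ≈ 2.4067e+05, ∠ ≈ 4.29°
|L| = 1250000 · 141.42 / 2.4067e+05 ≈ 734.51
Gain = 20 log₁₀(734.51) ≈ 57.32 dB
∠L = 45.00° − 4.29° = 40.71°

57.3 dB, 40.7°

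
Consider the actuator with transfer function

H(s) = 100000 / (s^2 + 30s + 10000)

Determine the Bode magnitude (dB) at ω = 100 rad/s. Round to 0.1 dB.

30.5 dB

At s = jω = j100:
quadratic: (j100)² + 30·j100 + 10000 = 0 + j3000 → |·| ≈ 3000, ∠ ≈ 90.00°
|H| = 100000 / 3000 ≈ 33.333
Gain = 20 log₁₀(33.333) ≈ 30.46 dB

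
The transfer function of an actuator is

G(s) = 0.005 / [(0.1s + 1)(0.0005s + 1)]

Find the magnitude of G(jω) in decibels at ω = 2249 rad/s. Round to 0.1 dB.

At ω = 2249 rad/s:
pole (1 + j2249·0.1) = 1 + j224.9 → |·| ≈ 224.9, ∠ ≈ 89.75°
pole (1 + j2249·0.0005) = 1 + j1.1245 → |·| ≈ 1.5048, ∠ ≈ 48.35°
|G| = 0.005 · 1 / (224.9 · 1.5048) ≈ 1.4774e-05
Gain = 20 log₁₀(1.4774e-05) ≈ -96.61 dB

-96.6 dB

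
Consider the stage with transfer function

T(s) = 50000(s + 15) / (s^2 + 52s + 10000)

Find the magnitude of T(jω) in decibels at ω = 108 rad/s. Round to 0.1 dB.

59.4 dB

At s = jω = j108:
zero (s+15): 15 + j108 → |·| = √(15²+108²) = √11889 ≈ 109.04, ∠ = arctan(108/15) ≈ 82.09°
quadratic: (j108)² + 52·j108 + 10000 = -1664 + j5616 → |·| ≈ 5857.3, ∠ ≈ 106.50°
|T| = 50000 · 109.04 / 5857.3 ≈ 930.8
Gain = 20 log₁₀(930.8) ≈ 59.38 dB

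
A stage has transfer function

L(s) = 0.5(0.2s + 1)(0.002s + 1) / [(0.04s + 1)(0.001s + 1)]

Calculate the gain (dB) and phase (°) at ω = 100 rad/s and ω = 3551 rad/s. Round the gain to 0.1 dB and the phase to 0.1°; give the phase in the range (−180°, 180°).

ω = 100: 7.8 dB, 16.8°; ω = 3551: 13.7 dB, 8.0°

At ω = 100 rad/s:
zero (1 + j100·0.2) = 1 + j20 → |·| ≈ 20.025, ∠ ≈ 87.14°
zero (1 + j100·0.002) = 1 + j0.2 → |·| ≈ 1.0198, ∠ ≈ 11.31°
pole (1 + j100·0.04) = 1 + j4 → |·| ≈ 4.1231, ∠ ≈ 75.96°
pole (1 + j100·0.001) = 1 + j0.1 → |·| ≈ 1.005, ∠ ≈ 5.71°
|L| = 0.5 · 20.025 · 1.0198 / (4.1231 · 1.005) ≈ 2.4642
Gain = 20 log₁₀(2.4642) ≈ 7.83 dB
∠L = (87.14° + 11.31°) − (75.96° + 5.71°) = 16.78°

At ω = 3551 rad/s:
zero (1 + j3551·0.2) = 1 + j710.2 → |·| ≈ 710.2, ∠ ≈ 89.92°
zero (1 + j3551·0.002) = 1 + j7.102 → |·| ≈ 7.1721, ∠ ≈ 81.99°
pole (1 + j3551·0.04) = 1 + j142.04 → |·| ≈ 142.04, ∠ ≈ 89.60°
pole (1 + j3551·0.001) = 1 + j3.551 → |·| ≈ 3.6891, ∠ ≈ 74.27°
|L| = 0.5 · 710.2 · 7.1721 / (142.04 · 3.6891) ≈ 4.8603
Gain = 20 log₁₀(4.8603) ≈ 13.73 dB
∠L = (89.92° + 81.99°) − (89.60° + 74.27°) = 8.04°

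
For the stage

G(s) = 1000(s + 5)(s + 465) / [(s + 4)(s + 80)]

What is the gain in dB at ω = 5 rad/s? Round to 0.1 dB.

At s = jω = j5:
zero (s+5): 5 + j5 → |·| = √(5²+5²) = √50 ≈ 7.0711, ∠ = arctan(5/5) ≈ 45.00°
zero (s+465): 465 + j5 → |·| = √(465²+5²) = √216250 ≈ 465.03, ∠ = arctan(5/465) ≈ 0.62°
pole (s+4): 4 + j5 → |·| = √(4²+5²) = √41 ≈ 6.4031, ∠ = arctan(5/4) ≈ 51.34°
pole (s+80): 80 + j5 → |·| = √(80²+5²) = √6425 ≈ 80.156, ∠ = arctan(5/80) ≈ 3.58°
|G| = 1000 · 3288.3 / 513.25 ≈ 6406.8
Gain = 20 log₁₀(6406.8) ≈ 76.13 dB

76.1 dB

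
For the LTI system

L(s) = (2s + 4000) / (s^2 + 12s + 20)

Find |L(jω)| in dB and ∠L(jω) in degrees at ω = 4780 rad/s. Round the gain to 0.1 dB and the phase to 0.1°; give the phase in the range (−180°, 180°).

Substitute s = j4780:
Numerator: 2(j4780) + 4000 = 4000 + j9560
Denominator: (j4780)^2 + 12(j4780) + 20 = -22848380 + j57360
|N| = √(4000² + 9560²) ≈ 10363, ∠N ≈ 67.30°
|D| = √(22848380² + 57360²) ≈ 2.2848e+07, ∠D ≈ 179.86°
|L| = 10363 / 2.2848e+07 ≈ 0.00045356
Gain = 20 log₁₀(0.00045356) ≈ -66.87 dB
∠L = 67.30° − 179.86° = -112.56°

-66.9 dB, -112.6°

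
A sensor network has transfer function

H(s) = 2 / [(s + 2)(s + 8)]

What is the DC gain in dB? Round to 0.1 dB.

H(0) = 2 / (2·8) = 0.125
20 log₁₀(0.125) ≈ -18.06 dB

-18.1 dB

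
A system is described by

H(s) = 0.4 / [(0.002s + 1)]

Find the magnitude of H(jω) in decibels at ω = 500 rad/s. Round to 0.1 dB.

At ω = 500 rad/s:
pole (1 + j500·0.002) = 1 + j1 → |·| ≈ 1.4142, ∠ ≈ 45.00°
|H| = 0.4 · 1 / (1.4142) ≈ 0.28285
Gain = 20 log₁₀(0.28285) ≈ -10.97 dB

-11.0 dB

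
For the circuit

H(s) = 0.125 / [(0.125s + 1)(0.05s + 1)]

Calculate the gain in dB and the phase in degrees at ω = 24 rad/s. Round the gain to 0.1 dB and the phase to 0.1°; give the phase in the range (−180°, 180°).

At ω = 24 rad/s:
pole (1 + j24·0.125) = 1 + j3 → |·| ≈ 3.1623, ∠ ≈ 71.57°
pole (1 + j24·0.05) = 1 + j1.2 → |·| ≈ 1.562, ∠ ≈ 50.19°
|H| = 0.125 · 1 / (3.1623 · 1.562) ≈ 0.025306
Gain = 20 log₁₀(0.025306) ≈ -31.94 dB
∠H = (0°) − (71.57° + 50.19°) = -121.76°

-31.9 dB, -121.8°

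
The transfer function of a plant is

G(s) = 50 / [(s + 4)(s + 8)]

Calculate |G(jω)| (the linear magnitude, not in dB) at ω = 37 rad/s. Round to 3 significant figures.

0.0355

At s = jω = j37:
pole (s+4): 4 + j37 → |·| = √(4²+37²) = √1385 ≈ 37.216, ∠ = arctan(37/4) ≈ 83.83°
pole (s+8): 8 + j37 → |·| = √(8²+37²) = √1433 ≈ 37.855, ∠ = arctan(37/8) ≈ 77.80°
|G| = 50 / 1408.8 ≈ 0.035491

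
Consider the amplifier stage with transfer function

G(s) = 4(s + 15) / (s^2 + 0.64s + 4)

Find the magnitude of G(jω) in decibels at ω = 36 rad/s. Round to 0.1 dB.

At s = jω = j36:
zero (s+15): 15 + j36 → |·| = √(15²+36²) = √1521 ≈ 39, ∠ = arctan(36/15) ≈ 67.38°
quadratic: (j36)² + 0.64·j36 + 4 = -1292 + j23.04 → |·| ≈ 1292.2, ∠ ≈ 178.98°
|G| = 4 · 39 / 1292.2 ≈ 0.12072
Gain = 20 log₁₀(0.12072) ≈ -18.36 dB

-18.4 dB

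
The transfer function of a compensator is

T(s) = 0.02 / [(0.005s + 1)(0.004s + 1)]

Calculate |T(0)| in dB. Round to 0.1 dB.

T(0) = 0.02 · 1 / 1 = 0.02
20 log₁₀(0.02) ≈ -33.98 dB

-34.0 dB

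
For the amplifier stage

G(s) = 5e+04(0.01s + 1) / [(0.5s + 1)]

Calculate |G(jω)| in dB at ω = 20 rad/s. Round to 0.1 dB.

74.1 dB

At ω = 20 rad/s:
zero (1 + j20·0.01) = 1 + j0.2 → |·| ≈ 1.0198, ∠ ≈ 11.31°
pole (1 + j20·0.5) = 1 + j10 → |·| ≈ 10.05, ∠ ≈ 84.29°
|G| = 5e+04 · 1.0198 / (10.05) ≈ 5073.6
Gain = 20 log₁₀(5073.6) ≈ 74.11 dB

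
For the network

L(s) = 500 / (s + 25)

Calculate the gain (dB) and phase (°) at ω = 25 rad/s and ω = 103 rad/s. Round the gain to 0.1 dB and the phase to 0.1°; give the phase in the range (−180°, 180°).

Substitute s = j25:
Numerator: 500 = 500 + j0
Denominator: (j25) + 25 = 25 + j25
|N| = √(500² + 0²) ≈ 500, ∠N ≈ 0.00°
|D| = √(25² + 25²) ≈ 35.355, ∠D ≈ 45.00°
|L| = 500 / 35.355 ≈ 14.142
Gain = 20 log₁₀(14.142) ≈ 23.01 dB
∠L = 0.00° − 45.00° = -45.00°

Substitute s = j103:
Numerator: 500 = 500 + j0
Denominator: (j103) + 25 = 25 + j103
|N| = √(500² + 0²) ≈ 500, ∠N ≈ 0.00°
|D| = √(25² + 103²) ≈ 105.99, ∠D ≈ 76.36°
|L| = 500 / 105.99 ≈ 4.7174
Gain = 20 log₁₀(4.7174) ≈ 13.47 dB
∠L = 0.00° − 76.36° = -76.36°

ω = 25: 23.0 dB, -45.0°; ω = 103: 13.5 dB, -76.4°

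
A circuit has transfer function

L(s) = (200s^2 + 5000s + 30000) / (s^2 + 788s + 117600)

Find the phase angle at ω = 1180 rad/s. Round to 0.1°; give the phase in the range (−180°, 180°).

34.9°

Substitute s = j1180:
Numerator: 200(j1180)^2 + 5000(j1180) + 30000 = -278450000 + j5900000
Denominator: (j1180)^2 + 788(j1180) + 117600 = -1274800 + j929840
|N| = √(278450000² + 5900000²) ≈ 2.7851e+08, ∠N ≈ 178.79°
|D| = √(1274800² + 929840²) ≈ 1.5779e+06, ∠D ≈ 143.89°
∠L = 178.79° − 143.89° = 34.90°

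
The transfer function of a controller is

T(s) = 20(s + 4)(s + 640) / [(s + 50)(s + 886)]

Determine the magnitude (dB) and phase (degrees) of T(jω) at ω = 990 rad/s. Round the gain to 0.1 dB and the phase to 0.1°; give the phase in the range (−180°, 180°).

25.0 dB, 11.6°

At s = jω = j990:
zero (s+4): 4 + j990 → |·| = √(4²+990²) = √980116 ≈ 990.01, ∠ = arctan(990/4) ≈ 89.77°
zero (s+640): 640 + j990 → |·| = √(640²+990²) = √1389700 ≈ 1178.9, ∠ = arctan(990/640) ≈ 57.12°
pole (s+50): 50 + j990 → |·| = √(50²+990²) = √982600 ≈ 991.26, ∠ = arctan(990/50) ≈ 87.11°
pole (s+886): 886 + j990 → |·| = √(886²+990²) = √1765096 ≈ 1328.6, ∠ = arctan(990/886) ≈ 48.17°
|T| = 20 · 1.1671e+06 / 1.317e+06 ≈ 17.724
Gain = 20 log₁₀(17.724) ≈ 24.97 dB
∠T = 146.89° − 135.28° = 11.61°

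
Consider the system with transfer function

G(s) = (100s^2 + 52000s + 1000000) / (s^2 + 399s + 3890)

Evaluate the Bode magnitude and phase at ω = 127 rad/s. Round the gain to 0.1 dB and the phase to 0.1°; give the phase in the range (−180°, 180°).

42.1 dB, -8.3°

Substitute s = j127:
Numerator: 100(j127)^2 + 52000(j127) + 1000000 = -612900 + j6604000
Denominator: (j127)^2 + 399(j127) + 3890 = -12239 + j50673
|N| = √(612900² + 6604000²) ≈ 6.6324e+06, ∠N ≈ 95.30°
|D| = √(12239² + 50673²) ≈ 52130, ∠D ≈ 103.58°
|G| = 6.6324e+06 / 52130 ≈ 127.23
Gain = 20 log₁₀(127.23) ≈ 42.09 dB
∠G = 95.30° − 103.58° = -8.28°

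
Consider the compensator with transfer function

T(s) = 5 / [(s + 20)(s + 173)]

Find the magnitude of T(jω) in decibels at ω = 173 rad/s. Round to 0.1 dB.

At s = jω = j173:
pole (s+20): 20 + j173 → |·| = √(20²+173²) = √30329 ≈ 174.15, ∠ = arctan(173/20) ≈ 83.41°
pole (s+173): 173 + j173 → |·| = √(173²+173²) = √59858 ≈ 244.66, ∠ = arctan(173/173) ≈ 45.00°
|T| = 5 / 42608 ≈ 0.00011735
Gain = 20 log₁₀(0.00011735) ≈ -78.61 dB

-78.6 dB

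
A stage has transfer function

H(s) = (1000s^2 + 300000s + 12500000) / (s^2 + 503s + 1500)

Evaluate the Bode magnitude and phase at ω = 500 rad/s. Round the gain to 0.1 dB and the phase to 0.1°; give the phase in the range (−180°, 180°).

Substitute s = j500:
Numerator: 1000(j500)^2 + 300000(j500) + 12500000 = -237500000 + j150000000
Denominator: (j500)^2 + 503(j500) + 1500 = -248500 + j251500
|N| = √(237500000² + 150000000²) ≈ 2.809e+08, ∠N ≈ 147.72°
|D| = √(248500² + 251500²) ≈ 3.5356e+05, ∠D ≈ 134.66°
|H| = 2.809e+08 / 3.5356e+05 ≈ 794.49
Gain = 20 log₁₀(794.49) ≈ 58.00 dB
∠H = 147.72° − 134.66° = 13.06°

58.0 dB, 13.1°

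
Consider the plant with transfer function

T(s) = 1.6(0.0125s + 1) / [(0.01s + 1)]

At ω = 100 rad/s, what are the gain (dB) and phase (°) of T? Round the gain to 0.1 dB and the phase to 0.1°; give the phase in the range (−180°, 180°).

At ω = 100 rad/s:
zero (1 + j100·0.0125) = 1 + j1.25 → |·| ≈ 1.6008, ∠ ≈ 51.34°
pole (1 + j100·0.01) = 1 + j1 → |·| ≈ 1.4142, ∠ ≈ 45.00°
|T| = 1.6 · 1.6008 / (1.4142) ≈ 1.8111
Gain = 20 log₁₀(1.8111) ≈ 5.16 dB
∠T = (51.34°) − (45.00°) = 6.34°

5.2 dB, 6.3°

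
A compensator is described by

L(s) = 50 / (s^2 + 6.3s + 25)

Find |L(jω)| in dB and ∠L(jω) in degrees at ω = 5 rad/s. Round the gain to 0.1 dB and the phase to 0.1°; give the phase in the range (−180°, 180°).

At s = jω = j5:
quadratic: (j5)² + 6.3·j5 + 25 = 0 + j31.5 → |·| ≈ 31.5, ∠ ≈ 90.00°
|L| = 50 / 31.5 ≈ 1.5873
Gain = 20 log₁₀(1.5873) ≈ 4.01 dB
∠L = 0.00° − 90.00° = -90.00°

4.0 dB, -90.0°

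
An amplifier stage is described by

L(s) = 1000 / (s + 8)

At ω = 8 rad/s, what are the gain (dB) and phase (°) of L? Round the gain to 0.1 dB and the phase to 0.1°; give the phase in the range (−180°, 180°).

38.9 dB, -45.0°

At s = jω = j8:
pole (s+8): 8 + j8 → |·| = √(8²+8²) = √128 ≈ 11.314, ∠ = arctan(8/8) ≈ 45.00°
|L| = 1000 / 11.314 ≈ 88.386
Gain = 20 log₁₀(88.386) ≈ 38.93 dB
∠L = 0.00° − 45.00° = -45.00°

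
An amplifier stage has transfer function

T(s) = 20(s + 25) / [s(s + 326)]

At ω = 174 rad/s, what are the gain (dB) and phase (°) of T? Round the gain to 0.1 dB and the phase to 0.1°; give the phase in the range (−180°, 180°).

At s = jω = j174:
zero (s+25): 25 + j174 → |·| = √(25²+174²) = √30901 ≈ 175.79, ∠ = arctan(174/25) ≈ 81.82°
pole (s+326): 326 + j174 → |·| = √(326²+174²) = √136552 ≈ 369.53, ∠ = arctan(174/326) ≈ 28.09°
pole at origin: |s| = 174, ∠ = 90.00° (in denominator)
|T| = 20 · 175.79 / 64298 ≈ 0.05468
Gain = 20 log₁₀(0.05468) ≈ -25.24 dB
∠T = 81.82° − 118.09° = -36.27°

-25.2 dB, -36.3°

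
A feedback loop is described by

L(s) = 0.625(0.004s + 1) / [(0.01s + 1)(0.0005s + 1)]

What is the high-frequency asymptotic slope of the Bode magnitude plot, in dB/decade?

-20 dB/decade

Each pole contributes −20 dB/decade at high frequency; each zero contributes +20 dB/decade.
Net: 1 zero(s) − 2 pole(s) → -20 dB/decade.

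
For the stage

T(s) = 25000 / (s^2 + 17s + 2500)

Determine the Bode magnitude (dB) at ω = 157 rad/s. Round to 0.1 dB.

1.0 dB

At s = jω = j157:
quadratic: (j157)² + 17·j157 + 2500 = -22149 + j2669 → |·| ≈ 22309, ∠ ≈ 173.13°
|T| = 25000 / 22309 ≈ 1.1206
Gain = 20 log₁₀(1.1206) ≈ 0.99 dB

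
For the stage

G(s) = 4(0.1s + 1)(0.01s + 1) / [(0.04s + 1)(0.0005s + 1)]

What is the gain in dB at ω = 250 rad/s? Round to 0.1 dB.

At ω = 250 rad/s:
zero (1 + j250·0.1) = 1 + j25 → |·| ≈ 25.02, ∠ ≈ 87.71°
zero (1 + j250·0.01) = 1 + j2.5 → |·| ≈ 2.6926, ∠ ≈ 68.20°
pole (1 + j250·0.04) = 1 + j10 → |·| ≈ 10.05, ∠ ≈ 84.29°
pole (1 + j250·0.0005) = 1 + j0.125 → |·| ≈ 1.0078, ∠ ≈ 7.13°
|G| = 4 · 25.02 · 2.6926 / (10.05 · 1.0078) ≈ 26.606
Gain = 20 log₁₀(26.606) ≈ 28.50 dB

28.5 dB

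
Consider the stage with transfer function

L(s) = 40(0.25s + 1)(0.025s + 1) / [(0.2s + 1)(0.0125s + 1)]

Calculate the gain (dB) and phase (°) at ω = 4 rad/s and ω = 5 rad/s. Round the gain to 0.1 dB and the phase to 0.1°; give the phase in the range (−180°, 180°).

ω = 4: 32.9 dB, 9.2°; ω = 5: 33.2 dB, 9.9°

At ω = 4 rad/s:
zero (1 + j4·0.25) = 1 + j1 → |·| ≈ 1.4142, ∠ ≈ 45.00°
zero (1 + j4·0.025) = 1 + j0.1 → |·| ≈ 1.005, ∠ ≈ 5.71°
pole (1 + j4·0.2) = 1 + j0.8 → |·| ≈ 1.2806, ∠ ≈ 38.66°
pole (1 + j4·0.0125) = 1 + j0.05 → |·| ≈ 1.0012, ∠ ≈ 2.86°
|L| = 40 · 1.4142 · 1.005 / (1.2806 · 1.0012) ≈ 44.341
Gain = 20 log₁₀(44.341) ≈ 32.94 dB
∠L = (45.00° + 5.71°) − (38.66° + 2.86°) = 9.19°

At ω = 5 rad/s:
zero (1 + j5·0.25) = 1 + j1.25 → |·| ≈ 1.6008, ∠ ≈ 51.34°
zero (1 + j5·0.025) = 1 + j0.125 → |·| ≈ 1.0078, ∠ ≈ 7.13°
pole (1 + j5·0.2) = 1 + j1 → |·| ≈ 1.4142, ∠ ≈ 45.00°
pole (1 + j5·0.0125) = 1 + j0.0625 → |·| ≈ 1.002, ∠ ≈ 3.58°
|L| = 40 · 1.6008 · 1.0078 / (1.4142 · 1.002) ≈ 45.54
Gain = 20 log₁₀(45.54) ≈ 33.17 dB
∠L = (51.34° + 7.13°) − (45.00° + 3.58°) = 9.89°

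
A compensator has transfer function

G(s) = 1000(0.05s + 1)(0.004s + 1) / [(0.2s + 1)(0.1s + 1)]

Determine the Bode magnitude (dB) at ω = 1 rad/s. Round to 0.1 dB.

At ω = 1 rad/s:
zero (1 + j1·0.05) = 1 + j0.05 → |·| ≈ 1.0012, ∠ ≈ 2.86°
zero (1 + j1·0.004) = 1 + j0.004 → |·| ≈ 1, ∠ ≈ 0.23°
pole (1 + j1·0.2) = 1 + j0.2 → |·| ≈ 1.0198, ∠ ≈ 11.31°
pole (1 + j1·0.1) = 1 + j0.1 → |·| ≈ 1.005, ∠ ≈ 5.71°
|G| = 1000 · 1.0012 · 1 / (1.0198 · 1.005) ≈ 976.88
Gain = 20 log₁₀(976.88) ≈ 59.80 dB

59.8 dB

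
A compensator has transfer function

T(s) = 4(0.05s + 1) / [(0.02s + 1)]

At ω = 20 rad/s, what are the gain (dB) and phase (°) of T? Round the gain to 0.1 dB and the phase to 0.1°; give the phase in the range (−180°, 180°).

At ω = 20 rad/s:
zero (1 + j20·0.05) = 1 + j1 → |·| ≈ 1.4142, ∠ ≈ 45.00°
pole (1 + j20·0.02) = 1 + j0.4 → |·| ≈ 1.077, ∠ ≈ 21.80°
|T| = 4 · 1.4142 / (1.077) ≈ 5.2524
Gain = 20 log₁₀(5.2524) ≈ 14.41 dB
∠T = (45.00°) − (21.80°) = 23.20°

14.4 dB, 23.2°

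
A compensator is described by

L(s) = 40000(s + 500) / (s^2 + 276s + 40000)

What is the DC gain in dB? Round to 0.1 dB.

54.0 dB

L(0) = 40000·500 / 40000 = 500
20 log₁₀(500) ≈ 53.98 dB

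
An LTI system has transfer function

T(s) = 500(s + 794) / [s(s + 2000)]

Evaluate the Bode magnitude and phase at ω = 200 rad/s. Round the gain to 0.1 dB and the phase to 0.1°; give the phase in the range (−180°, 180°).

At s = jω = j200:
zero (s+794): 794 + j200 → |·| = √(794²+200²) = √670436 ≈ 818.8, ∠ = arctan(200/794) ≈ 14.14°
pole (s+2000): 2000 + j200 → |·| = √(2000²+200²) = √4040000 ≈ 2010, ∠ = arctan(200/2000) ≈ 5.71°
pole at origin: |s| = 200, ∠ = 90.00° (in denominator)
|T| = 500 · 818.8 / 4.02e+05 ≈ 1.0184
Gain = 20 log₁₀(1.0184) ≈ 0.16 dB
∠T = 14.14° − 95.71° = -81.57°

0.2 dB, -81.6°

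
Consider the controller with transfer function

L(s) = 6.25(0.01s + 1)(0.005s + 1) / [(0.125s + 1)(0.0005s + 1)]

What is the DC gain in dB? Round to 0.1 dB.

L(0) = 6.25 · 1 / 1 = 6.25
20 log₁₀(6.25) ≈ 15.92 dB

15.9 dB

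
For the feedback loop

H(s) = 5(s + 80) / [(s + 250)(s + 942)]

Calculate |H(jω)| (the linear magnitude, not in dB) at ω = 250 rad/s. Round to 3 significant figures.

At s = jω = j250:
zero (s+80): 80 + j250 → |·| = √(80²+250²) = √68900 ≈ 262.49, ∠ = arctan(250/80) ≈ 72.26°
pole (s+250): 250 + j250 → |·| = √(250²+250²) = √125000 ≈ 353.55, ∠ = arctan(250/250) ≈ 45.00°
pole (s+942): 942 + j250 → |·| = √(942²+250²) = √949864 ≈ 974.61, ∠ = arctan(250/942) ≈ 14.86°
|H| = 5 · 262.49 / 3.4457e+05 ≈ 0.003809

0.00381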